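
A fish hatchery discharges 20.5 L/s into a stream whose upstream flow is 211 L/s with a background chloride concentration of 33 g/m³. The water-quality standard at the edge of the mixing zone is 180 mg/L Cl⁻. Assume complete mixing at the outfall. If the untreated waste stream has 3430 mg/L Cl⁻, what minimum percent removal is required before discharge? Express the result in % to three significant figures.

50.6 %

20.5 L/s = 0.0205 m³/s.
211 L/s = 0.211 m³/s.
Mass balance: 180·0.2315 = 0.0205·Cₑ + 0.211·33.
Cₑ = (41.67 − 6.963) / 0.0205 = 1693 mg/L.
Required removal = 1 − 1693/3430 = 50.64 %.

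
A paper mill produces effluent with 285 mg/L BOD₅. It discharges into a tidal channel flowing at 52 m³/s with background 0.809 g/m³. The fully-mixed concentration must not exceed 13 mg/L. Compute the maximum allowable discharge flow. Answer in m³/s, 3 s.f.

Mass balance at complete mixing: C_std·(Q_w + Q_r) = Q_w·C_e + Q_r·C_b.
Rearranging, Q_w = Q_r·(C_std − C_b)/(C_e − C_std) = 52·(13 − 0.809) / (285 − 13) = 2.331 m³/s.

2.33 m³/s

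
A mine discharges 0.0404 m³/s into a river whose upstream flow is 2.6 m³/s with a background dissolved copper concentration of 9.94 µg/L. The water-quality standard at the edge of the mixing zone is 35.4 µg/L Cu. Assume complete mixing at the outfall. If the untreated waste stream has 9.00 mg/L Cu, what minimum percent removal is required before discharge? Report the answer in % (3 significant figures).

9.94 µg/L = 0.00994 mg/L.
35.4 µg/L = 0.0354 mg/L.
Mass balance: 0.0354·2.64 = 0.0404·Cₑ + 2.6·0.00994.
Cₑ = (0.09347 − 0.02584) / 0.0404 = 1.674 mg/L.
Required removal = 1 − 1.674/9.00 = 81.4 %.

81.4 %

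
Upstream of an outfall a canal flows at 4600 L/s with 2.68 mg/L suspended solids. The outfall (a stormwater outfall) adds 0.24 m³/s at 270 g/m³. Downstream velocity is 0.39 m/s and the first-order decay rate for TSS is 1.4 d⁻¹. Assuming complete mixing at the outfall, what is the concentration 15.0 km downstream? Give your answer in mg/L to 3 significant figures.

4600 L/s = 4.6 m³/s.
After complete mixing, C₀ = (0.24·270 + 4.6·2.68) / 4.84 = 15.94 mg/L.
Travel time t = 1.5e+04 m / 0.39 m/s = 3.846e+04 s = 0.4452 d.
C = 15.94·exp(−1.4·0.4452) = 15.94·0.5362 = 8.545 mg/L.

8.54 mg/L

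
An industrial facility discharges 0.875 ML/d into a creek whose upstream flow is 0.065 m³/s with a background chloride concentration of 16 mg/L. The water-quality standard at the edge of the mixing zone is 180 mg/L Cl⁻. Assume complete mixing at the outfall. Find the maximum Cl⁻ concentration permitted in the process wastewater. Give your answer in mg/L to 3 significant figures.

0.875 ML/d = 0.01013 m³/s.
Mass balance: 180·0.07513 = 0.01013·Cₑ + 0.065·16.
Cₑ = (13.52 − 1.04) / 0.01013 = 1233 mg/L.

1230 mg/L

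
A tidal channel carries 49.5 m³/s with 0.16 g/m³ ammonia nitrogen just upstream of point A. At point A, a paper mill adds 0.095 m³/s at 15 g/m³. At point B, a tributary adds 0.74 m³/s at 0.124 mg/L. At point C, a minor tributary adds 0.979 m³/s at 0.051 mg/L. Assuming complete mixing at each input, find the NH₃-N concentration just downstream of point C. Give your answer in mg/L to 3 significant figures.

After input A: C = (49.5·0.16 + 0.095·15) / 49.59 = 0.1884 mg/L.
After input B: C = (49.59·0.1884 + 0.74·0.124) / 50.34 = 0.1875 mg/L.
After input C: C = (50.34·0.1875 + 0.979·0.051) / 51.31 = 0.1849 mg/L.

0.185 mg/L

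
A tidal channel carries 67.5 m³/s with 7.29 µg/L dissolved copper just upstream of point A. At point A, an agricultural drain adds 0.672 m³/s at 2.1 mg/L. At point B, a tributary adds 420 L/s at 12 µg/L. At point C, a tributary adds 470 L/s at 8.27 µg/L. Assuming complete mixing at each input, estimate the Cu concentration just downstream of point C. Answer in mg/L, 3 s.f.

0.0277 mg/L

7.29 µg/L = 0.00729 mg/L.
After input A: C = (67.5·0.00729 + 0.672·2.1) / 68.17 = 0.02792 mg/L.
420 L/s = 0.42 m³/s.
12 µg/L = 0.012 mg/L.
After input B: C = (68.17·0.02792 + 0.42·0.012) / 68.59 = 0.02782 mg/L.
470 L/s = 0.47 m³/s.
8.27 µg/L = 0.00827 mg/L.
After input C: C = (68.59·0.02782 + 0.47·0.00827) / 69.06 = 0.02769 mg/L.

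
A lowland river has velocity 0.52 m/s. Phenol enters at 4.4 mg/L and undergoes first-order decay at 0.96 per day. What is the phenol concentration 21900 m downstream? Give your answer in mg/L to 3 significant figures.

Travel time t = 21900 m / 0.52 m/s = 2.19e+04/0.52 = 4.212e+04 s = 0.4874 d.
First-order decay: C = 4.4·exp(−0.96·0.4874) = 4.4·0.6263 = 2.756 mg/L.

2.76 mg/L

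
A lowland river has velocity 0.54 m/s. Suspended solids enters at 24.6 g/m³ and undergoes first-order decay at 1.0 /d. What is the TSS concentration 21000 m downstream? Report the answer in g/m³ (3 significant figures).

15.7 g/m³

Travel time t = 21000 m / 0.54 m/s = 2.1e+04/0.54 = 3.889e+04 s = 0.4501 d.
First-order decay: C = 24.6·exp(−1.0·0.4501) = 24.6·0.6376 = 15.68 g/m³.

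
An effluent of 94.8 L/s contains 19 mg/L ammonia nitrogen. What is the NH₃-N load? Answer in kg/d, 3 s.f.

156 kg/d

94.8 L/s = 0.0948 m³/s.
Mass flux = Q·C = 0.0948 m³/s × 19 g/m³ = 1.801 g/s.
= 1.801 g/s × 86.4 = 155.6 kg/d.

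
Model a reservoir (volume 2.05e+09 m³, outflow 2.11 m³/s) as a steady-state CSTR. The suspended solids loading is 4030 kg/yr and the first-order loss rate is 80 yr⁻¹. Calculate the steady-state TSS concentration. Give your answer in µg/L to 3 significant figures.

0.0246 µg/L

Outflow Q = 2.11 m³/s × 3.156e+07 s/yr = 6.659e+07 m³/yr.
Steady-state CSTR mass balance: W = Q·C + k·V·C, so C = W/(Q + kV).
Q + kV = 6.659e+07 + 80·2.05e+09 = 1.641e+11 m³/yr.
C = 4030/1.641e+11 = 2.456e-08 kg/m³ = 2.456e-05 mg/L = 0.02456 µg/L.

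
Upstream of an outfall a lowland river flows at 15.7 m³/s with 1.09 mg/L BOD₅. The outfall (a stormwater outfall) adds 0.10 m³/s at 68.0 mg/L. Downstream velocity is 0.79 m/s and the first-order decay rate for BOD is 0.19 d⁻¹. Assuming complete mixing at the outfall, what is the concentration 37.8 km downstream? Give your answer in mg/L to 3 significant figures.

1.36 mg/L

After complete mixing, C₀ = (0.1·68 + 15.7·1.09) / 15.8 = 1.513 mg/L.
Travel time t = 3.78e+04 m / 0.79 m/s = 4.785e+04 s = 0.5538 d.
C = 1.513·exp(−0.19·0.5538) = 1.513·0.9001 = 1.362 mg/L.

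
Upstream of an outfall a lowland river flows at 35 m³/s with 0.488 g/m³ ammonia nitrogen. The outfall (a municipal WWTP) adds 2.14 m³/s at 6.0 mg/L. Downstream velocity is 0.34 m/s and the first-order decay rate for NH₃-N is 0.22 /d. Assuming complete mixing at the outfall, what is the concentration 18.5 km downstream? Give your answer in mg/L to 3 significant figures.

After complete mixing, C₀ = (2.14·6 + 35·0.488) / 37.14 = 0.8056 mg/L.
Travel time t = 1.85e+04 m / 0.34 m/s = 5.441e+04 s = 0.6298 d.
C = 0.8056·exp(−0.22·0.6298) = 0.8056·0.8706 = 0.7014 mg/L.

0.701 mg/L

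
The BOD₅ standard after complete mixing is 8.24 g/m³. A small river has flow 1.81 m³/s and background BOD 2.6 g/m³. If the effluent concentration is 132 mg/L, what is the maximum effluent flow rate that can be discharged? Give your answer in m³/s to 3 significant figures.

Mass balance at complete mixing: C_std·(Q_w + Q_r) = Q_w·C_e + Q_r·C_b.
Rearranging, Q_w = Q_r·(C_std − C_b)/(C_e − C_std) = 1.81·(8.24 − 2.6) / (132 − 8.24) = 0.08249 m³/s.

0.0825 m³/s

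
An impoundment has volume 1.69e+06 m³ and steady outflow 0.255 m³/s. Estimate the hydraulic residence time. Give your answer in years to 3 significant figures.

Q = 0.255 m³/s × 3.156e+07 s/yr = 8.047e+06 m³/yr.
Hydraulic residence time τ = V/Q = 1.69e+06/8.047e+06 = 0.21 yr.

0.210 yr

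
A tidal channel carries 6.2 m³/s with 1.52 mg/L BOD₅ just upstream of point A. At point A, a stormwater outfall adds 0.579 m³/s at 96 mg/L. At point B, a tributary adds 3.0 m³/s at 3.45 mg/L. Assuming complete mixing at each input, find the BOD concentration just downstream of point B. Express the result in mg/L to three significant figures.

7.71 mg/L

After input A: C = (6.2·1.52 + 0.579·96) / 6.779 = 9.59 mg/L.
After input B: C = (6.779·9.59 + 3·3.45) / 9.779 = 7.706 mg/L.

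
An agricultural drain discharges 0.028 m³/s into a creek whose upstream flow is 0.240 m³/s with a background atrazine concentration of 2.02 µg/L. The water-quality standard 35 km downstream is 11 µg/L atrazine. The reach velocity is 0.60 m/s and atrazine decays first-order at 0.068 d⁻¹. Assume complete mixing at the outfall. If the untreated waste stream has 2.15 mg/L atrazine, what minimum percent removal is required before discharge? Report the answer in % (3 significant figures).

95.7 %

2.02 µg/L = 0.00202 mg/L.
11 µg/L = 0.011 mg/L.
Travel time to the compliance point: t = 3.5e+04/0.60 = 5.833e+04 s = 0.6752 d; decay factor exp(−0.068·0.6752) = 0.9551.
So the concentration just after mixing may be at most 0.011/0.9551 = 0.01152 mg/L.
Mass balance: 0.01152·0.268 = 0.028·Cₑ + 0.24·0.00202.
Cₑ = (0.003086 − 0.0004848) / 0.028 = 0.09292 mg/L.
Required removal = 1 − 0.09292/2.15 = 95.68 %.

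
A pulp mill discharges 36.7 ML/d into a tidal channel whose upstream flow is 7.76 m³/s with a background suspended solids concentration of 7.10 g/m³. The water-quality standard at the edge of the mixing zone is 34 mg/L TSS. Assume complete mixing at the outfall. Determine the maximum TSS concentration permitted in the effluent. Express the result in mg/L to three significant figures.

36.7 ML/d = 0.4248 m³/s.
Mass balance: 34·8.185 = 0.4248·Cₑ + 7.76·7.1.
Cₑ = (278.3 − 55.1) / 0.4248 = 525.4 mg/L.

525 mg/L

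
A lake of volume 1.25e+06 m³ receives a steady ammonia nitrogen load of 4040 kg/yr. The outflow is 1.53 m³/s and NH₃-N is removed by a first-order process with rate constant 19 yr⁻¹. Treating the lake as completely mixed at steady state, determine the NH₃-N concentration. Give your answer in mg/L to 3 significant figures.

Outflow Q = 1.53 m³/s × 3.156e+07 s/yr = 4.828e+07 m³/yr.
Steady-state CSTR mass balance: W = Q·C + k·V·C, so C = W/(Q + kV).
Q + kV = 4.828e+07 + 19·1.25e+06 = 7.203e+07 m³/yr.
C = 4040/7.203e+07 = 5.609e-05 kg/m³ = 0.05609 mg/L.

0.0561 mg/L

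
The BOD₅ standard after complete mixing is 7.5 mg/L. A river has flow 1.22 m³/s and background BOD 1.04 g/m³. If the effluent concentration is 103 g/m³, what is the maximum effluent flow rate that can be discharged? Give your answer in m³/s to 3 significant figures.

Mass balance at complete mixing: C_std·(Q_w + Q_r) = Q_w·C_e + Q_r·C_b.
Rearranging, Q_w = Q_r·(C_std − C_b)/(C_e − C_std) = 1.22·(7.5 − 1.04) / (103 − 7.5) = 0.08253 m³/s.

0.0825 m³/s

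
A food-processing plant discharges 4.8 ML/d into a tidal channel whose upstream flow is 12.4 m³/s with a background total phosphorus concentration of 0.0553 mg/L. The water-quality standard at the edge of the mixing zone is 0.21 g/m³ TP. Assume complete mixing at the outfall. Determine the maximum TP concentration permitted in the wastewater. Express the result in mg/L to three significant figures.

34.7 mg/L

4.8 ML/d = 0.05556 m³/s.
Mass balance: 0.21·12.46 = 0.05556·Cₑ + 12.4·0.0553.
Cₑ = (2.616 − 0.6857) / 0.05556 = 34.74 mg/L.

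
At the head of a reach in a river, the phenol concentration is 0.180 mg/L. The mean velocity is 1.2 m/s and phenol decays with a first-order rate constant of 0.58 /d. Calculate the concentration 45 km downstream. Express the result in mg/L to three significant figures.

Travel time t = 45 km / 1.2 m/s = 4.5e+04/1.2 = 3.75e+04 s = 0.434 d.
First-order decay: C = 0.180·exp(−0.58·0.434) = 0.180·0.7774 = 0.1399 mg/L.

0.140 mg/L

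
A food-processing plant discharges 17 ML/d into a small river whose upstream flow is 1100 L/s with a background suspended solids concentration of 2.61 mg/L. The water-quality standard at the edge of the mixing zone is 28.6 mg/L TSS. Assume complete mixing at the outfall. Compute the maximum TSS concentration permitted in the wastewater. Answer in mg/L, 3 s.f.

174 mg/L

17 ML/d = 0.1968 m³/s.
1100 L/s = 1.1 m³/s.
Mass balance: 28.6·1.297 = 0.1968·Cₑ + 1.1·2.61.
Cₑ = (37.09 − 2.871) / 0.1968 = 173.9 mg/L.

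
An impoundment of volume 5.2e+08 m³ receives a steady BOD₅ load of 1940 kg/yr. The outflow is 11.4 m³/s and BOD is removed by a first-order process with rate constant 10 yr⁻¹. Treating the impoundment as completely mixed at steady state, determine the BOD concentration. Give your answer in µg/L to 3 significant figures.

0.349 µg/L

Outflow Q = 11.4 m³/s × 3.156e+07 s/yr = 3.598e+08 m³/yr.
Steady-state CSTR mass balance: W = Q·C + k·V·C, so C = W/(Q + kV).
Q + kV = 3.598e+08 + 10·5.2e+08 = 5.56e+09 m³/yr.
C = 1940/5.56e+09 = 3.489e-07 kg/m³ = 0.0003489 mg/L = 0.3489 µg/L.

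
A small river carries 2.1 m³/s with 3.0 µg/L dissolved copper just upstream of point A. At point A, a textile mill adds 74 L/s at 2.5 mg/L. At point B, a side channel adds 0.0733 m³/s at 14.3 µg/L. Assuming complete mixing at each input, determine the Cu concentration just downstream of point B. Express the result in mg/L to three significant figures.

0.0856 mg/L

3.0 µg/L = 0.003 mg/L.
74 L/s = 0.074 m³/s.
After input A: C = (2.1·0.003 + 0.074·2.5) / 2.174 = 0.08799 mg/L.
14.3 µg/L = 0.0143 mg/L.
After input B: C = (2.174·0.08799 + 0.0733·0.0143) / 2.247 = 0.08559 mg/L.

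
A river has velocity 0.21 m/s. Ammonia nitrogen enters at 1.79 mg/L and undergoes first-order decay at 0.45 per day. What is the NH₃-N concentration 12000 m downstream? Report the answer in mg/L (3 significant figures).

1.33 mg/L

Travel time t = 12000 m / 0.21 m/s = 1.2e+04/0.21 = 5.714e+04 s = 0.6614 d.
First-order decay: C = 1.79·exp(−0.45·0.6614) = 1.79·0.7426 = 1.329 mg/L.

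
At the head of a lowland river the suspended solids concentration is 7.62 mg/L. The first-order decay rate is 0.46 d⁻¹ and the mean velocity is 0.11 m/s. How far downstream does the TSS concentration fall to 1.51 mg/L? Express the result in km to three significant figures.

33.4 km

From C = C₀·e^(−kt), t = ln(C₀/C)/k = ln(7.62/1.51)/0.46 = 1.619/0.46 = 3.519 d.
Distance = v·t = 0.11 m/s × 3.04e+05 s = 3.344e+04 m = 33.44 km.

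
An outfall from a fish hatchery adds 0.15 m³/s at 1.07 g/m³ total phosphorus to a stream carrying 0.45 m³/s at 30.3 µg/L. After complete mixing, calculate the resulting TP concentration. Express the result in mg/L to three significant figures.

0.290 mg/L

30.3 µg/L = 0.0303 mg/L.
Conservation of mass across the mixing zone: C = (0.15·1.07 + 0.45·0.0303) / (0.15 + 0.45) = 0.1741/0.6 = 0.2902 mg/L.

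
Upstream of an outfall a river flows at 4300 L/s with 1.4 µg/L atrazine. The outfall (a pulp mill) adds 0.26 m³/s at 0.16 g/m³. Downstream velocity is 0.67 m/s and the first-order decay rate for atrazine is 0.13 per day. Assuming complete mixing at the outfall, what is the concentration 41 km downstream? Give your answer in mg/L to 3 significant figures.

4300 L/s = 4.3 m³/s.
1.4 µg/L = 0.0014 mg/L.
After complete mixing, C₀ = (0.26·0.16 + 4.3·0.0014) / 4.56 = 0.01044 mg/L.
Travel time t = 4.1e+04 m / 0.67 m/s = 6.119e+04 s = 0.7083 d.
C = 0.01044·exp(−0.13·0.7083) = 0.01044·0.912 = 0.009524 mg/L.

0.00952 mg/L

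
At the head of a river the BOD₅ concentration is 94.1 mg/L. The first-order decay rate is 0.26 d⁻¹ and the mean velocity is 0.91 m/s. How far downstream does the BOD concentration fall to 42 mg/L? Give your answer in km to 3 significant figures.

244 km

From C = C₀·e^(−kt), t = ln(C₀/C)/k = ln(94.1/42)/0.26 = 0.8067/0.26 = 3.103 d.
Distance = v·t = 0.91 m/s × 2.681e+05 s = 2.439e+05 m = 243.9 km.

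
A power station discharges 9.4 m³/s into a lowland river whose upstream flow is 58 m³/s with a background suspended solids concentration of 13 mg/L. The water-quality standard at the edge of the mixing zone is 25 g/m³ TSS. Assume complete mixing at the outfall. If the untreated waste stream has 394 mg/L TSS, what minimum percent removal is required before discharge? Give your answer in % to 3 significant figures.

Mass balance: 25·67.4 = 9.4·Cₑ + 58·13.
Cₑ = (1685 − 754) / 9.4 = 99.04 mg/L.
Required removal = 1 − 99.04/394 = 74.86 %.

74.9 %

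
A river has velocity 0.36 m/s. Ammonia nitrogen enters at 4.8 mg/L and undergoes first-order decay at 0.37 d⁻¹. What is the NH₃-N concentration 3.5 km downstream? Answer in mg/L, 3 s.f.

4.60 mg/L

Travel time t = 3.5 km / 0.36 m/s = 3500/0.36 = 9722 s = 0.1125 d.
First-order decay: C = 4.8·exp(−0.37·0.1125) = 4.8·0.9592 = 4.604 mg/L.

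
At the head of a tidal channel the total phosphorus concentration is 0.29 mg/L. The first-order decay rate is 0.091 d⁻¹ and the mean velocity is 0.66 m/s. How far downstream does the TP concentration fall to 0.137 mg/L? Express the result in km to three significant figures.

470 km

From C = C₀·e^(−kt), t = ln(C₀/C)/k = ln(0.29/0.137)/0.091 = 0.7499/0.091 = 8.241 d.
Distance = v·t = 0.66 m/s × 7.12e+05 s = 4.699e+05 m = 469.9 km.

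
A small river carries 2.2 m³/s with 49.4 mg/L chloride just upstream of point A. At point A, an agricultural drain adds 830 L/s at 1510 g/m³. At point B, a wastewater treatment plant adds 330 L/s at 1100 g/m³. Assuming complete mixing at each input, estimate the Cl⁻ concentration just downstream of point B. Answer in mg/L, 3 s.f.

513 mg/L

830 L/s = 0.83 m³/s.
After input A: C = (2.2·49.4 + 0.83·1510) / 3.03 = 449.5 mg/L.
330 L/s = 0.33 m³/s.
After input B: C = (3.03·449.5 + 0.33·1100) / 3.36 = 513.4 mg/L.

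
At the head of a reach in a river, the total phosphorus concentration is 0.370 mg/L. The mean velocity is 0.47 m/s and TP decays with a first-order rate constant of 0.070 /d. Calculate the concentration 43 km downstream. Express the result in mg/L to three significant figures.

Travel time t = 43 km / 0.47 m/s = 4.3e+04/0.47 = 9.149e+04 s = 1.059 d.
First-order decay: C = 0.370·exp(−0.070·1.059) = 0.370·0.9286 = 0.3436 mg/L.

0.344 mg/L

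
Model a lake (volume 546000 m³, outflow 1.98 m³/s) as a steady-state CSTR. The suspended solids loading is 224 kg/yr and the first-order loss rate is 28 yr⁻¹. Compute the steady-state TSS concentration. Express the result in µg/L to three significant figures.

2.88 µg/L

Outflow Q = 1.98 m³/s × 3.156e+07 s/yr = 6.248e+07 m³/yr.
Steady-state CSTR mass balance: W = Q·C + k·V·C, so C = W/(Q + kV).
Q + kV = 6.248e+07 + 28·546000 = 7.777e+07 m³/yr.
C = 224/7.777e+07 = 2.88e-06 kg/m³ = 0.00288 mg/L = 2.88 µg/L.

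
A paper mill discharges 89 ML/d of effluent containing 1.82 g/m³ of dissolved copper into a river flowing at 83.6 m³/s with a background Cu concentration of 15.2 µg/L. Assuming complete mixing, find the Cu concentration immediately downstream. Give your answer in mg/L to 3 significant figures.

0.0372 mg/L

89 ML/d = 1.03 m³/s.
15.2 µg/L = 0.0152 mg/L.
By mass balance at complete mixing, C = (1.03·1.82 + 83.6·0.0152) / (1.03 + 83.6) = 3.145/84.63 = 0.03717 mg/L.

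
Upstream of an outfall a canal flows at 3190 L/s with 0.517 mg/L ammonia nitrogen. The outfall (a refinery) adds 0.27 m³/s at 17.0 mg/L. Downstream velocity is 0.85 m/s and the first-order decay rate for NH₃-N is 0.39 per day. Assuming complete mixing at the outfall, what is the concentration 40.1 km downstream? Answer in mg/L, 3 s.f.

3190 L/s = 3.19 m³/s.
After complete mixing, C₀ = (0.27·17 + 3.19·0.517) / 3.46 = 1.803 mg/L.
Travel time t = 4.01e+04 m / 0.85 m/s = 4.718e+04 s = 0.546 d.
C = 1.803·exp(−0.39·0.546) = 1.803·0.8082 = 1.457 mg/L.

1.46 mg/L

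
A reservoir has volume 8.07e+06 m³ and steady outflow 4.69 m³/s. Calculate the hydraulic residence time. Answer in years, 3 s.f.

0.0545 yr

Q = 4.69 m³/s × 3.156e+07 s/yr = 1.48e+08 m³/yr.
Hydraulic residence time τ = V/Q = 8.07e+06/1.48e+08 = 0.05453 yr.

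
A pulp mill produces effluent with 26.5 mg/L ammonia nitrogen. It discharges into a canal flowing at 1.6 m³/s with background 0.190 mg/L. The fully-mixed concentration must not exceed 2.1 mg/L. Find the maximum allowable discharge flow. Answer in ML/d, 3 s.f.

Mass balance at complete mixing: C_std·(Q_w + Q_r) = Q_w·C_e + Q_r·C_b.
Rearranging, Q_w = Q_r·(C_std − C_b)/(C_e − C_std) = 1.6·(2.1 − 0.19) / (26.5 − 2.1) = 0.1252 m³/s.
= 10.82 ML/d.

10.8 ML/d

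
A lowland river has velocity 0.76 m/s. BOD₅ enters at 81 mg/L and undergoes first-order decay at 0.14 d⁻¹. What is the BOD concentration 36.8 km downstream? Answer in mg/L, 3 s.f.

74.9 mg/L

Travel time t = 36.8 km / 0.76 m/s = 3.68e+04/0.76 = 4.842e+04 s = 0.5604 d.
First-order decay: C = 81·exp(−0.14·0.5604) = 81·0.9245 = 74.89 mg/L.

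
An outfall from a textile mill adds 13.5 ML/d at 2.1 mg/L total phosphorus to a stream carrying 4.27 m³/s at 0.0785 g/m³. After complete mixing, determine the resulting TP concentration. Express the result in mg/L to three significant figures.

13.5 ML/d = 0.1562 m³/s.
By mass balance at complete mixing, C = (0.1562·2.1 + 4.27·0.0785) / (0.1562 + 4.27) = 0.6633/4.426 = 0.1499 mg/L.

0.150 mg/L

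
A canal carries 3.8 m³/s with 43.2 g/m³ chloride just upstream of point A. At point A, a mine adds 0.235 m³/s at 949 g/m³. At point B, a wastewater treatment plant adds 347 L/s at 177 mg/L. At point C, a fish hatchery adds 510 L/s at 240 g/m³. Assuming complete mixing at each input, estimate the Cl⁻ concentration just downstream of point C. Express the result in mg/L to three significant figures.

117 mg/L

After input A: C = (3.8·43.2 + 0.235·949) / 4.035 = 95.95 mg/L.
347 L/s = 0.347 m³/s.
After input B: C = (4.035·95.95 + 0.347·177) / 4.382 = 102.4 mg/L.
510 L/s = 0.51 m³/s.
After input C: C = (4.382·102.4 + 0.51·240) / 4.892 = 116.7 mg/L.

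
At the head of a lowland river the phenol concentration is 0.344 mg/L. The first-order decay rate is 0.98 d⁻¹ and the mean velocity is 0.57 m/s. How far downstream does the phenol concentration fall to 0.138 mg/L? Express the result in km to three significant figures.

From C = C₀·e^(−kt), t = ln(C₀/C)/k = ln(0.344/0.138)/0.98 = 0.9134/0.98 = 0.932 d.
Distance = v·t = 0.57 m/s × 8.053e+04 s = 4.59e+04 m = 45.9 km.

45.9 km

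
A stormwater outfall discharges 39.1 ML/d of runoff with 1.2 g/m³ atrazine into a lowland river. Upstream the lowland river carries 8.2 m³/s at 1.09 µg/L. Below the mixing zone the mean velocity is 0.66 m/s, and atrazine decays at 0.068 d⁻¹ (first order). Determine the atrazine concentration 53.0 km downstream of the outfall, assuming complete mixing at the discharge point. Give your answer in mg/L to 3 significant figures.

0.0599 mg/L

39.1 ML/d = 0.4525 m³/s.
1.09 µg/L = 0.00109 mg/L.
After complete mixing, C₀ = (0.4525·1.2 + 8.2·0.00109) / 8.653 = 0.0638 mg/L.
Travel time t = 5.3e+04 m / 0.66 m/s = 8.03e+04 s = 0.9294 d.
C = 0.0638·exp(−0.068·0.9294) = 0.0638·0.9388 = 0.05989 mg/L.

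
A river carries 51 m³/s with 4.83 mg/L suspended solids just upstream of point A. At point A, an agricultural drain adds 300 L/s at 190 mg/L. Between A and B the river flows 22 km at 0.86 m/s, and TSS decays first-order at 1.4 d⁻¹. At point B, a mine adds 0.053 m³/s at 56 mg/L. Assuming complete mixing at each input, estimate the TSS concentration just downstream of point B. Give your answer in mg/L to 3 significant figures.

300 L/s = 0.3 m³/s.
After input A: C = (51·4.83 + 0.3·190) / 51.3 = 5.913 mg/L.
Over the 22 km reach to input B (t = 2.558e+04 s = 0.2961 d), decay gives C = 5.913·exp(−1.4·0.2961) = 3.906 mg/L.
After input B: C = (51.3·3.906 + 0.053·56) / 51.35 = 3.96 mg/L.

3.96 mg/L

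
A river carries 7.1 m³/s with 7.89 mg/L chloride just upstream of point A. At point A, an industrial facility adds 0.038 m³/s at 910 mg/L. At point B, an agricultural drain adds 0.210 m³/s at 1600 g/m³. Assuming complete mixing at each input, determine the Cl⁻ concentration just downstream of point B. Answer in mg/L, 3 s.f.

58.1 mg/L

After input A: C = (7.1·7.89 + 0.038·910) / 7.138 = 12.69 mg/L.
After input B: C = (7.138·12.69 + 0.21·1600) / 7.348 = 58.06 mg/L.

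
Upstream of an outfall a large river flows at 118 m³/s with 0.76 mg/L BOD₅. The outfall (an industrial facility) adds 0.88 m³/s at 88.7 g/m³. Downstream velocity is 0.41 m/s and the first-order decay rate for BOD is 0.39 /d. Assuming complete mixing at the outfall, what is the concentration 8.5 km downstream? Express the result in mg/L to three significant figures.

After complete mixing, C₀ = (0.88·88.7 + 118·0.76) / 118.9 = 1.411 mg/L.
Travel time t = 8500 m / 0.41 m/s = 2.073e+04 s = 0.24 d.
C = 1.411·exp(−0.39·0.24) = 1.411·0.9107 = 1.285 mg/L.

1.28 mg/L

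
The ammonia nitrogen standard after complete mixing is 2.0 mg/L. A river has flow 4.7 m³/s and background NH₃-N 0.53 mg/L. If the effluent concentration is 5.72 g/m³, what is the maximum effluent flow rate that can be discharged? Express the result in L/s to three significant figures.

Mass balance at complete mixing: C_std·(Q_w + Q_r) = Q_w·C_e + Q_r·C_b.
Rearranging, Q_w = Q_r·(C_std − C_b)/(C_e − C_std) = 4.7·(2 − 0.53) / (5.72 − 2) = 1.857 m³/s.
= 1857 L/s.

1860 L/s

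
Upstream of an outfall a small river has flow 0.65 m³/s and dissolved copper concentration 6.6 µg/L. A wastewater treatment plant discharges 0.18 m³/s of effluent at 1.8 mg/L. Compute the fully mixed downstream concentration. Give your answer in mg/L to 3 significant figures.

6.6 µg/L = 0.0066 mg/L.
Flow-weighted mixing gives C = (0.18·1.8 + 0.65·0.0066) / (0.18 + 0.65) = 0.3283/0.83 = 0.3955 mg/L.

0.396 mg/L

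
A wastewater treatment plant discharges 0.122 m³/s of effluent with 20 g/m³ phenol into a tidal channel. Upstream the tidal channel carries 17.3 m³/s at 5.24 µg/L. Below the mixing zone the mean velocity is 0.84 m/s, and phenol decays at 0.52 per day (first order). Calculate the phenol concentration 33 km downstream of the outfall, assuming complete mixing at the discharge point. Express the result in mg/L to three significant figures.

0.115 mg/L

5.24 µg/L = 0.00524 mg/L.
After complete mixing, C₀ = (0.122·20 + 17.3·0.00524) / 17.42 = 0.1453 mg/L.
Travel time t = 3.3e+04 m / 0.84 m/s = 3.929e+04 s = 0.4547 d.
C = 0.1453·exp(−0.52·0.4547) = 0.1453·0.7894 = 0.1147 mg/L.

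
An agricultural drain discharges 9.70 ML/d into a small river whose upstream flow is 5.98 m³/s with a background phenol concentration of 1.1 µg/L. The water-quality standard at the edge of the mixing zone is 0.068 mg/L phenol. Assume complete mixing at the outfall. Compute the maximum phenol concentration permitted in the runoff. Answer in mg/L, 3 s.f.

9.70 ML/d = 0.1123 m³/s.
1.1 µg/L = 0.0011 mg/L.
Mass balance: 0.068·6.092 = 0.1123·Cₑ + 5.98·0.0011.
Cₑ = (0.4143 − 0.006578) / 0.1123 = 3.631 mg/L.

3.63 mg/L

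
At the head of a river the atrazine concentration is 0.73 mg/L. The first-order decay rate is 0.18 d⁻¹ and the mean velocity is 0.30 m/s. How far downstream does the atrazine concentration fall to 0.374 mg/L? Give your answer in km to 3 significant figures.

96.3 km

From C = C₀·e^(−kt), t = ln(C₀/C)/k = ln(0.73/0.374)/0.18 = 0.6688/0.18 = 3.715 d.
Distance = v·t = 0.30 m/s × 3.21e+05 s = 9.631e+04 m = 96.31 km.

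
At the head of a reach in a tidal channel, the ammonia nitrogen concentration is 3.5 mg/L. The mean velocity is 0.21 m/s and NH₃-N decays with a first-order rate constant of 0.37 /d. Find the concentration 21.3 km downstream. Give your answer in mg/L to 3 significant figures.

2.27 mg/L

Travel time t = 21.3 km / 0.21 m/s = 2.13e+04/0.21 = 1.014e+05 s = 1.174 d.
First-order decay: C = 3.5·exp(−0.37·1.174) = 3.5·0.6477 = 2.267 mg/L.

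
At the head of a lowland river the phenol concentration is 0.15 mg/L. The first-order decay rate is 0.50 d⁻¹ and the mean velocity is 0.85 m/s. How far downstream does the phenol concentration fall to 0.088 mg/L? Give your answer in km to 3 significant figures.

78.3 km

From C = C₀·e^(−kt), t = ln(C₀/C)/k = ln(0.15/0.088)/0.50 = 0.5333/0.50 = 1.067 d.
Distance = v·t = 0.85 m/s × 9.215e+04 s = 7.833e+04 m = 78.33 km.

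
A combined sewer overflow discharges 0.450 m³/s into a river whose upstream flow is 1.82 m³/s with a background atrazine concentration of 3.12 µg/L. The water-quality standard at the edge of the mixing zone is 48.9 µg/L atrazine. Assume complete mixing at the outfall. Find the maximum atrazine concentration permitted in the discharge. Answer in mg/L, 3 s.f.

3.12 µg/L = 0.00312 mg/L.
48.9 µg/L = 0.0489 mg/L.
Mass balance: 0.0489·2.27 = 0.45·Cₑ + 1.82·0.00312.
Cₑ = (0.111 − 0.005678) / 0.45 = 0.2341 mg/L.

0.234 mg/L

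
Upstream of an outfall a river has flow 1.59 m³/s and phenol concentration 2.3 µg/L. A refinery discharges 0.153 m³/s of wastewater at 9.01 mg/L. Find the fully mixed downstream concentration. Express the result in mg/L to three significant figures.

2.3 µg/L = 0.0023 mg/L.
Flow-weighted mixing gives C = (0.153·9.01 + 1.59·0.0023) / (0.153 + 1.59) = 1.382/1.743 = 0.793 mg/L.

0.793 mg/L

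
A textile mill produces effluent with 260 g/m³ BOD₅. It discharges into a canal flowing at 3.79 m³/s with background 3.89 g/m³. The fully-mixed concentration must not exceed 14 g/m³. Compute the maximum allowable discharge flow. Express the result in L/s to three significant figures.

156 L/s

Mass balance at complete mixing: C_std·(Q_w + Q_r) = Q_w·C_e + Q_r·C_b.
Rearranging, Q_w = Q_r·(C_std − C_b)/(C_e − C_std) = 3.79·(14 − 3.89) / (260 − 14) = 0.1558 m³/s.
= 155.8 L/s.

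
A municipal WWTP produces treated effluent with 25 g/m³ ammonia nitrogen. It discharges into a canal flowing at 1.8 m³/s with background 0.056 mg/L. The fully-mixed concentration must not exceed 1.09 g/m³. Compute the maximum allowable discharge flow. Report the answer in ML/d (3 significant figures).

6.73 ML/d

Mass balance at complete mixing: C_std·(Q_w + Q_r) = Q_w·C_e + Q_r·C_b.
Rearranging, Q_w = Q_r·(C_std − C_b)/(C_e − C_std) = 1.8·(1.09 − 0.056) / (25 − 1.09) = 0.07784 m³/s.
= 6.726 ML/d.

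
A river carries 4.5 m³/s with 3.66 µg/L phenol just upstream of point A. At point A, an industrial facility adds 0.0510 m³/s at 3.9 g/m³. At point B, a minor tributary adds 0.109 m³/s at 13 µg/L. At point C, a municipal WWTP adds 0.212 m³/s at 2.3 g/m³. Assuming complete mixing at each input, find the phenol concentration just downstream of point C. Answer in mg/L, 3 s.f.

3.66 µg/L = 0.00366 mg/L.
After input A: C = (4.5·0.00366 + 0.051·3.9) / 4.551 = 0.04732 mg/L.
13 µg/L = 0.013 mg/L.
After input B: C = (4.551·0.04732 + 0.109·0.013) / 4.66 = 0.04652 mg/L.
After input C: C = (4.66·0.04652 + 0.212·2.3) / 4.872 = 0.1446 mg/L.

0.145 mg/L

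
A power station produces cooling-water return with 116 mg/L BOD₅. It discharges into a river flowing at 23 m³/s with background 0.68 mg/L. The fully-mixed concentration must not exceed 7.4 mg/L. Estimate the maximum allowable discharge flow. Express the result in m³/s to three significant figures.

1.42 m³/s

Mass balance at complete mixing: C_std·(Q_w + Q_r) = Q_w·C_e + Q_r·C_b.
Rearranging, Q_w = Q_r·(C_std − C_b)/(C_e − C_std) = 23·(7.4 − 0.68) / (116 − 7.4) = 1.423 m³/s.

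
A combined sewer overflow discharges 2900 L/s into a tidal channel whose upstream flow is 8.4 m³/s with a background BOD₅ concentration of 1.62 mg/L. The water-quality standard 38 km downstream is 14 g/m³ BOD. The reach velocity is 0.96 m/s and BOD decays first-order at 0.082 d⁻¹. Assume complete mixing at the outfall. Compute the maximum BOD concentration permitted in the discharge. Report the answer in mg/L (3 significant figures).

2900 L/s = 2.9 m³/s.
Travel time to the compliance point: t = 3.8e+04/0.96 = 3.958e+04 s = 0.4581 d; decay factor exp(−0.082·0.4581) = 0.9631.
So the concentration just after mixing may be at most 14/0.9631 = 14.54 mg/L.
Mass balance: 14.54·11.3 = 2.9·Cₑ + 8.4·1.62.
Cₑ = (164.3 − 13.61) / 2.9 = 51.95 mg/L.

51.9 mg/L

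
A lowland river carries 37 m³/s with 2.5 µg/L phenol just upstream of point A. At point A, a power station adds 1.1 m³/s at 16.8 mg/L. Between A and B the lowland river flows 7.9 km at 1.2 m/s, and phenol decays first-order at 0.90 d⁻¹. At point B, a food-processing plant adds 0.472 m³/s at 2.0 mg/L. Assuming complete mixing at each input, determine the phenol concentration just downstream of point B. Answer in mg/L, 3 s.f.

0.474 mg/L

2.5 µg/L = 0.0025 mg/L.
After input A: C = (37·0.0025 + 1.1·16.8) / 38.1 = 0.4875 mg/L.
Over the 7.9 km reach to input B (t = 6583 s = 0.0762 d), decay gives C = 0.4875·exp(−0.90·0.0762) = 0.4552 mg/L.
After input B: C = (38.1·0.4552 + 0.472·2) / 38.57 = 0.4741 mg/L.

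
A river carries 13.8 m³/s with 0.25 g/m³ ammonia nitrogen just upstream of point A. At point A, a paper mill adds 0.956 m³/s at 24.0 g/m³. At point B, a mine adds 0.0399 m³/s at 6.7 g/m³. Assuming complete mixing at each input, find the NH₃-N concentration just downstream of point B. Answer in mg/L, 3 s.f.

After input A: C = (13.8·0.25 + 0.956·24) / 14.76 = 1.789 mg/L.
After input B: C = (14.76·1.789 + 0.0399·6.7) / 14.8 = 1.802 mg/L.

1.80 mg/L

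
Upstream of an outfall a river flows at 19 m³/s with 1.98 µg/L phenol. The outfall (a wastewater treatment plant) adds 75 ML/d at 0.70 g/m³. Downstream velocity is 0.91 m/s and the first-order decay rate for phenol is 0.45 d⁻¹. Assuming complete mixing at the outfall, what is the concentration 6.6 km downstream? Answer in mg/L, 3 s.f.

75 ML/d = 0.8681 m³/s.
1.98 µg/L = 0.00198 mg/L.
After complete mixing, C₀ = (0.8681·0.7 + 19·0.00198) / 19.87 = 0.03248 mg/L.
Travel time t = 6600 m / 0.91 m/s = 7253 s = 0.08394 d.
C = 0.03248·exp(−0.45·0.08394) = 0.03248·0.9629 = 0.03127 mg/L.

0.0313 mg/L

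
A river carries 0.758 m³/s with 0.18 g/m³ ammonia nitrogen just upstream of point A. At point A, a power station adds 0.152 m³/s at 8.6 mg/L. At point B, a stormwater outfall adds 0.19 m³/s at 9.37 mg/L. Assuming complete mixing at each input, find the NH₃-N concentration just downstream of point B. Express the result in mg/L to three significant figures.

2.93 mg/L

After input A: C = (0.758·0.18 + 0.152·8.6) / 0.91 = 1.586 mg/L.
After input B: C = (0.91·1.586 + 0.19·9.37) / 1.1 = 2.931 mg/L.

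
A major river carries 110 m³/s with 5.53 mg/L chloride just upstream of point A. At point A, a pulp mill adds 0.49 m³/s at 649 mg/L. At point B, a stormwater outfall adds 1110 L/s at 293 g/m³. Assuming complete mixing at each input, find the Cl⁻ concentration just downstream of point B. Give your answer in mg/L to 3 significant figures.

After input A: C = (110·5.53 + 0.49·649) / 110.5 = 8.384 mg/L.
1110 L/s = 1.11 m³/s.
After input B: C = (110.5·8.384 + 1.11·293) / 111.6 = 11.21 mg/L.

11.2 mg/L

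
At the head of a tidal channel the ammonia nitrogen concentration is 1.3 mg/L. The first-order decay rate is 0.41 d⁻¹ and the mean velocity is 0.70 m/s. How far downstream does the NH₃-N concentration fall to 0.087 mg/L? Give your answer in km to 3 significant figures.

From C = C₀·e^(−kt), t = ln(C₀/C)/k = ln(1.3/0.087)/0.41 = 2.704/0.41 = 6.596 d.
Distance = v·t = 0.70 m/s × 5.699e+05 s = 3.989e+05 m = 398.9 km.

399 km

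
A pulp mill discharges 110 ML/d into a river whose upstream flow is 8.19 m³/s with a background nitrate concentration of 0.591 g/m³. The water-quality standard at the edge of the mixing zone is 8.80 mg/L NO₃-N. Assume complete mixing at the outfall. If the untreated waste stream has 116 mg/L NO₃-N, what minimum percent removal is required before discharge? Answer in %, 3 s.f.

46.9 %

110 ML/d = 1.273 m³/s.
Mass balance: 8.8·9.463 = 1.273·Cₑ + 8.19·0.591.
Cₑ = (83.28 − 4.84) / 1.273 = 61.61 mg/L.
Required removal = 1 − 61.61/116 = 46.89 %.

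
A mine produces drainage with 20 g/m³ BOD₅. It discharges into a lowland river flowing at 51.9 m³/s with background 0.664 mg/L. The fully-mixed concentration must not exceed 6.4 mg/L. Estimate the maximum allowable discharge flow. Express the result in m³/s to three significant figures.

21.9 m³/s

Mass balance at complete mixing: C_std·(Q_w + Q_r) = Q_w·C_e + Q_r·C_b.
Rearranging, Q_w = Q_r·(C_std − C_b)/(C_e − C_std) = 51.9·(6.4 − 0.664) / (20 − 6.4) = 21.89 m³/s.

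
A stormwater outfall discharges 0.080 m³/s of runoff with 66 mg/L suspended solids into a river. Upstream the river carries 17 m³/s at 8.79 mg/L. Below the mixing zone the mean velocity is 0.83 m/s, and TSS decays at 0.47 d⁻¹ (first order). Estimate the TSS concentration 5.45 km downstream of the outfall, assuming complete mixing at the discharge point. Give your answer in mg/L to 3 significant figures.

8.74 mg/L

After complete mixing, C₀ = (0.08·66 + 17·8.79) / 17.08 = 9.058 mg/L.
Travel time t = 5450 m / 0.83 m/s = 6566 s = 0.076 d.
C = 9.058·exp(−0.47·0.076) = 9.058·0.9649 = 8.74 mg/L.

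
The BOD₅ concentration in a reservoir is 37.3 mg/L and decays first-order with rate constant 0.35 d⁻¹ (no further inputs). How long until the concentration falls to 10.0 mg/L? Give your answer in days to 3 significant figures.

3.76 d

t = ln(C₀/C)/k = ln(37.3/10.0)/0.35 = 1.316/0.35 = 3.761 d.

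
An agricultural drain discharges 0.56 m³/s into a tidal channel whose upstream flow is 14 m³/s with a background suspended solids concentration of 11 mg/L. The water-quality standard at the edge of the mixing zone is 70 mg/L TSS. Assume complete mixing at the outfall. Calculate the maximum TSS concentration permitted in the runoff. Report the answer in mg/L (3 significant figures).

Mass balance: 70·14.56 = 0.56·Cₑ + 14·11.
Cₑ = (1019 − 154) / 0.56 = 1545 mg/L.

1540 mg/L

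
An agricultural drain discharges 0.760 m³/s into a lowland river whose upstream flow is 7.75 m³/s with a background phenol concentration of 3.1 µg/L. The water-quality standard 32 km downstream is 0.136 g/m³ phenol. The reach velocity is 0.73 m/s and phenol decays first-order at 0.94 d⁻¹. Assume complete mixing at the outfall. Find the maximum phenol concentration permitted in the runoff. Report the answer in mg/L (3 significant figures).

2.42 mg/L

3.1 µg/L = 0.0031 mg/L.
Travel time to the compliance point: t = 3.2e+04/0.73 = 4.384e+04 s = 0.5074 d; decay factor exp(−0.94·0.5074) = 0.6207.
So the concentration just after mixing may be at most 0.136/0.6207 = 0.2191 mg/L.
Mass balance: 0.2191·8.51 = 0.76·Cₑ + 7.75·0.0031.
Cₑ = (1.865 − 0.02403) / 0.76 = 2.422 mg/L.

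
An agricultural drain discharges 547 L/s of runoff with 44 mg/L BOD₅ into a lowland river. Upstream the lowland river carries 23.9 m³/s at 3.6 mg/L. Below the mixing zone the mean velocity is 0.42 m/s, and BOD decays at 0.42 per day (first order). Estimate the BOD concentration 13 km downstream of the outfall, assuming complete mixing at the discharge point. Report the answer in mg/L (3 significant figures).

3.87 mg/L

547 L/s = 0.547 m³/s.
After complete mixing, C₀ = (0.547·44 + 23.9·3.6) / 24.45 = 4.504 mg/L.
Travel time t = 1.3e+04 m / 0.42 m/s = 3.095e+04 s = 0.3582 d.
C = 4.504·exp(−0.42·0.3582) = 4.504·0.8603 = 3.875 mg/L.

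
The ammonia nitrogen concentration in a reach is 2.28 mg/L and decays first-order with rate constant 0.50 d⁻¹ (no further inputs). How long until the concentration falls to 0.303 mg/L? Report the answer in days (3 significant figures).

4.04 d

t = ln(C₀/C)/k = ln(2.28/0.303)/0.50 = 2.018/0.50 = 4.036 d.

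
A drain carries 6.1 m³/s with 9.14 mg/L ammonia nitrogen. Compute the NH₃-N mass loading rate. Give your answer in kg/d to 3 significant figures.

4820 kg/d

Mass flux = Q·C = 6.1 m³/s × 9.14 g/m³ = 55.75 g/s.
= 55.75 g/s × 86.4 = 4817 kg/d.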